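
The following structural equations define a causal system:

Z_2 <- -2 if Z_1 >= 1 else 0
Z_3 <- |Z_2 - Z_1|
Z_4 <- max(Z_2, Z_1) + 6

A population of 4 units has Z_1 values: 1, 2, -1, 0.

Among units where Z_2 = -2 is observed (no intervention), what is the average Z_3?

3.5

E[Z_3|Z_2=-2] averages over only the 2 units with Z_2=-2 (Z_1 = 1, 2): Z_3 = 3, 4, mean 3.5.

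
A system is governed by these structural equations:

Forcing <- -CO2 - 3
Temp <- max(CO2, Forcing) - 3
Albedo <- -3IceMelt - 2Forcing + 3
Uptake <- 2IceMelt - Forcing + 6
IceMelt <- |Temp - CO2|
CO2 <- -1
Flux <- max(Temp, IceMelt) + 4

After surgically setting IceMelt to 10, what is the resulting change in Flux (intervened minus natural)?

7

Under do(IceMelt=10), the mechanism IceMelt <- |Temp - CO2| is discarded; IceMelt is fixed at 10.
Forcing = -CO2 - 3  [with CO2=-1]  = -2
Temp = max(CO2, Forcing) - 3  [with CO2=-1, Forcing=-2]  = -4
Flux = max(Temp, IceMelt) + 4  [with Temp=-4, IceMelt=10]  = 14
Without intervention: Forcing = -CO2 - 3  [with CO2=-1]  = -2; Temp = max(CO2, Forcing) - 3  [with CO2=-1, Forcing=-2]  = -4; IceMelt = |Temp - CO2|  [with Temp=-4, CO2=-1]  = 3; Flux = max(Temp, IceMelt) + 4  [with Temp=-4, IceMelt=3]  = 7.
Change = 14 − 7 = 7.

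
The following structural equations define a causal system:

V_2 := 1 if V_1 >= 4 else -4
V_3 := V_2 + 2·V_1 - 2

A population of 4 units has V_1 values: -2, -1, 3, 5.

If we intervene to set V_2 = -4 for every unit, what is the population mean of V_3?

-3.5

do(V_2=-4) breaks V_2's dependence on V_1. With V_2=-4 fixed, V_3 across the units is -10, -8, 0, 4, mean -3.5.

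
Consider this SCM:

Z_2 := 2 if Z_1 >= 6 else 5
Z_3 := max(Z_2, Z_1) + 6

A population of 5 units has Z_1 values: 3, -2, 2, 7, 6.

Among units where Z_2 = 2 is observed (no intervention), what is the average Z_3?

Conditioning on Z_2=2 selects the 2 unit(s) with Z_1 ∈ {7, 6}. Their Z_3 values: 13, 12. Mean = 12.5.

12.5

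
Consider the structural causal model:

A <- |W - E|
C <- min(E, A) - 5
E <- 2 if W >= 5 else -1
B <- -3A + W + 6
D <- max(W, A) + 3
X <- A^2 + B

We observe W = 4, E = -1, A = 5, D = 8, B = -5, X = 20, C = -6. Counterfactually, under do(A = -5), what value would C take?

-10

The intervention breaks the incoming arrows to A: A <- |W - E| no longer applies, and A = -5.
E = 2 if W >= 5 else -1  [with W=4]  = -1
C = min(E, A) - 5  [with E=-1, A=-5]  = -10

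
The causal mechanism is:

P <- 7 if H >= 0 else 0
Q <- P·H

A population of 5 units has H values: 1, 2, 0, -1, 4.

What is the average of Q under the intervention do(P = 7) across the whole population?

do(P=7) breaks P's dependence on H. With P=7 fixed, Q across the units is 7, 14, 0, -7, 28, mean 8.4.

8.4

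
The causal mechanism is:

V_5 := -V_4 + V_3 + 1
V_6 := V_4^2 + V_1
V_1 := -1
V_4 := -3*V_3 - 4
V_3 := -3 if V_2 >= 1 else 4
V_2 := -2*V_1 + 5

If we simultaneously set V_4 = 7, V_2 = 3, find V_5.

-9

The joint intervention fixes V_4 = 7, V_2 = 3, removing each variable's own equation.
V_3 = -3 if V_2 >= 1 else 4  [with V_2=3]  = -3
V_5 = -V_4 + V_3 + 1  [with V_4=7, V_3=-3]  = -9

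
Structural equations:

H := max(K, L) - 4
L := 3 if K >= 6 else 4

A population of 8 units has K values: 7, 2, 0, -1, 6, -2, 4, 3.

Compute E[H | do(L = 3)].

0

Under do(L=3), L's equation is replaced by L=3 for every unit. Per-unit H: 3, -1, -1, -1, 2, -1, 0, -1. Mean = 0.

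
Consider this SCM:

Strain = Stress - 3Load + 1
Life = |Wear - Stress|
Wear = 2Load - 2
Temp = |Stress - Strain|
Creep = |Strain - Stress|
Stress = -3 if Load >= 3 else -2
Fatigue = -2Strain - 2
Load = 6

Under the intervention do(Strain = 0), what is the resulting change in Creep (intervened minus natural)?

do(Strain=0) replaces the equation Strain = Stress - 3Load + 1 with the constant Strain = 0.
Stress = -3 if Load >= 3 else -2  [with Load=6]  = -3
Creep = |Strain - Stress|  [with Strain=0, Stress=-3]  = 3
Without intervention: Stress = -3 if Load >= 3 else -2  [with Load=6]  = -3; Strain = Stress - 3Load + 1  [with Stress=-3, Load=6]  = -20; Creep = |Strain - Stress|  [with Strain=-20, Stress=-3]  = 17.
Change = 3 − 17 = -14.

-14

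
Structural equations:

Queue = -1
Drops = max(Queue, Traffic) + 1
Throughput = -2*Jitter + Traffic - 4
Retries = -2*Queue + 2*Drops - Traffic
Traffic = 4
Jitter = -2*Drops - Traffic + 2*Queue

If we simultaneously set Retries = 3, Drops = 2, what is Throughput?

The joint intervention fixes Retries = 3, Drops = 2, removing each variable's own equation.
Jitter = -2*Drops - Traffic + 2*Queue  [with Drops=2, Traffic=4, Queue=-1]  = -10
Throughput = -2*Jitter + Traffic - 4  [with Jitter=-10, Traffic=4]  = 20

20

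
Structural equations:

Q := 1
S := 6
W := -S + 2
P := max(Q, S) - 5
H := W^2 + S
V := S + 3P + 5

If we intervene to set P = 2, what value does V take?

17

Under do(P=2), the mechanism P := max(Q, S) - 5 is discarded; P is fixed at 2.
V = S + 3P + 5  [with S=6, P=2]  = 17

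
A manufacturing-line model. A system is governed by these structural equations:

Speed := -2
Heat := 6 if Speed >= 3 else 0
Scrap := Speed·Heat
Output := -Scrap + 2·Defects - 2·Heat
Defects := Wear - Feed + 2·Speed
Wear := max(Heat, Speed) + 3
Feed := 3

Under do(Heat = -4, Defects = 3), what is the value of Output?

6

Under do(Heat = -4, Defects = 3), each intervened variable's structural equation is replaced by its fixed value.
Scrap = Speed·Heat  [with Speed=-2, Heat=-4]  = 8
Output = -Scrap + 2·Defects - 2·Heat  [with Scrap=8, Defects=3, Heat=-4]  = 6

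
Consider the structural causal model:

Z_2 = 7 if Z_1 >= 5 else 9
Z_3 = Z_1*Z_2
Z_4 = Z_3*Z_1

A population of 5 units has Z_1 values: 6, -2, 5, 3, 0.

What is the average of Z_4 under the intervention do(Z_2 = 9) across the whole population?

The intervention sets Z_2=9 in all 5 units regardless of Z_1. Recomputing Z_4 per unit gives 324, 36, 225, 81, 0; average 133.2.

133.2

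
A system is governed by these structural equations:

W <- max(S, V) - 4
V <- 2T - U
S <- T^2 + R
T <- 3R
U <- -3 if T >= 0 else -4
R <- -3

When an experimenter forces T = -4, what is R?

Under do(T=-4), the mechanism T <- 3R is discarded; T is fixed at -4.
R is not downstream of the intervention, so its value is determined by the original equations.

-3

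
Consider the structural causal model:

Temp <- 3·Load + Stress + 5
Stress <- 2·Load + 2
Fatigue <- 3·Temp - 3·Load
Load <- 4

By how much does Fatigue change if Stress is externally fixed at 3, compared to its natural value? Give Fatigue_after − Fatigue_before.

Under do(Stress=3), the mechanism Stress <- 2·Load + 2 is discarded; Stress is fixed at 3.
Temp = 3·Load + Stress + 5  [with Load=4, Stress=3]  = 20
Fatigue = 3·Temp - 3·Load  [with Temp=20, Load=4]  = 48
Without intervention: Stress = 2·Load + 2  [with Load=4]  = 10; Temp = 3·Load + Stress + 5  [with Load=4, Stress=10]  = 27; Fatigue = 3·Temp - 3·Load  [with Temp=27, Load=4]  = 69.
Change = 48 − 69 = -21.

-21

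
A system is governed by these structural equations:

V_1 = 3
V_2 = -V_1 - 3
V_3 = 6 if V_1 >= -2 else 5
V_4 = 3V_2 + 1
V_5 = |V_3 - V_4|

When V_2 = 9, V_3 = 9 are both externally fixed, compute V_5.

19

Under do(V_2 = 9, V_3 = 9), each intervened variable's structural equation is replaced by its fixed value.
V_4 = 3V_2 + 1  [with V_2=9]  = 28
V_5 = |V_3 - V_4|  [with V_3=9, V_4=28]  = 19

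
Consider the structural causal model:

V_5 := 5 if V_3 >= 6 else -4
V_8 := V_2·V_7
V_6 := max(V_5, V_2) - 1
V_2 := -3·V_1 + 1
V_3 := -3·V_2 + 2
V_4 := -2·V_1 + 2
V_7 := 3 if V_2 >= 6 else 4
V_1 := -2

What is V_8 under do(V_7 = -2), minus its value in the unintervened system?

do(V_7=-2) replaces the equation V_7 := 3 if V_2 >= 6 else 4 with the constant V_7 = -2.
V_2 = -3·V_1 + 1  [with V_1=-2]  = 7
V_8 = V_2·V_7  [with V_2=7, V_7=-2]  = -14
Without intervention: V_2 = -3·V_1 + 1  [with V_1=-2]  = 7; V_7 = 3 if V_2 >= 6 else 4  [with V_2=7]  = 3; V_8 = V_2·V_7  [with V_2=7, V_7=3]  = 21.
Change = -14 − 21 = -35.

-35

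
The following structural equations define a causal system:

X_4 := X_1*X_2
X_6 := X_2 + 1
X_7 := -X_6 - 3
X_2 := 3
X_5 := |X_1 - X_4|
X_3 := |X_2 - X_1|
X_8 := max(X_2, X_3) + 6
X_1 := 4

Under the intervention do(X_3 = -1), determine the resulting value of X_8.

9

The intervention breaks the incoming arrows to X_3: X_3 := |X_2 - X_1| no longer applies, and X_3 = -1.
X_8 = max(X_2, X_3) + 6  [with X_2=3, X_3=-1]  = 9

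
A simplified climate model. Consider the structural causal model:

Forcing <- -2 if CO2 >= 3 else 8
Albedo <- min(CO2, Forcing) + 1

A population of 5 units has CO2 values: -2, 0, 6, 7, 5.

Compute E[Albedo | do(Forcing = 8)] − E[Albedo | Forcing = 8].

4.2

Under do(Forcing=8), Forcing's equation is replaced by Forcing=8 for every unit. Per-unit Albedo: -1, 1, 7, 8, 6. Mean = 4.2.
Observing Forcing=8 restricts to units where Forcing's equation naturally yields 8: CO2 ∈ {-2, 0}. In that subpopulation Albedo = -1, 1, mean 0.
Difference = 4.2 − 0 = 4.2.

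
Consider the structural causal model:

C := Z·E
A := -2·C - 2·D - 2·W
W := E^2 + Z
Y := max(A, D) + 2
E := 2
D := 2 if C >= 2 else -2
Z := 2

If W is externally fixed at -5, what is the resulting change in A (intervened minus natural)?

22

The intervention breaks the incoming arrows to W: W := E^2 + Z no longer applies, and W = -5.
C = Z·E  [with Z=2, E=2]  = 4
D = 2 if C >= 2 else -2  [with C=4]  = 2
A = -2·C - 2·D - 2·W  [with C=4, D=2, W=-5]  = -2
Without intervention: W = E^2 + Z  [with E=2, Z=2]  = 6; C = Z·E  [with Z=2, E=2]  = 4; D = 2 if C >= 2 else -2  [with C=4]  = 2; A = -2·C - 2·D - 2·W  [with C=4, D=2, W=6]  = -24.
Change = -2 − (-24) = 22.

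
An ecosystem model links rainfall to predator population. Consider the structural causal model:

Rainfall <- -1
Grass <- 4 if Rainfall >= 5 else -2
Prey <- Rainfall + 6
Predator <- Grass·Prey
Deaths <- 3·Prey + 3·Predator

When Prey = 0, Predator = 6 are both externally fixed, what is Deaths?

18

Setting Prey = 0, Predator = 6 by intervention discards those variables' equations.
Deaths = 3·Prey + 3·Predator  [with Prey=0, Predator=6]  = 18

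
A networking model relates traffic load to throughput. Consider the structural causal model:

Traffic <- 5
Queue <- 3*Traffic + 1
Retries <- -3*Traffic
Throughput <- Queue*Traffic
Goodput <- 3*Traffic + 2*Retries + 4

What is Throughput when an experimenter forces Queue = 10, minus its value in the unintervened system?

Under do(Queue=10), the mechanism Queue <- 3*Traffic + 1 is discarded; Queue is fixed at 10.
Throughput = Queue*Traffic  [with Queue=10, Traffic=5]  = 50
Without intervention: Queue = 3*Traffic + 1  [with Traffic=5]  = 16; Throughput = Queue*Traffic  [with Queue=16, Traffic=5]  = 80.
Change = 50 − 80 = -30.

-30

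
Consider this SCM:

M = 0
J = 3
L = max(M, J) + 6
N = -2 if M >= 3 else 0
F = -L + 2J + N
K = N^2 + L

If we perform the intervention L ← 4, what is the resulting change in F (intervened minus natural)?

do(L=4) replaces the equation L = max(M, J) + 6 with the constant L = 4.
N = -2 if M >= 3 else 0  [with M=0]  = 0
F = -L + 2J + N  [with L=4, J=3, N=0]  = 2
Without intervention: L = max(M, J) + 6  [with M=0, J=3]  = 9; N = -2 if M >= 3 else 0  [with M=0]  = 0; F = -L + 2J + N  [with L=9, J=3, N=0]  = -3.
Change = 2 − (-3) = 5.

5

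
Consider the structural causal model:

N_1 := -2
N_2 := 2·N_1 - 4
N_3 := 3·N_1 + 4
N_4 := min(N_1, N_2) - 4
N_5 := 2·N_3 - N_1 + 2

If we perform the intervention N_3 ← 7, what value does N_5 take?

18

do(N_3=7) replaces the equation N_3 := 3·N_1 + 4 with the constant N_3 = 7.
N_5 = 2·N_3 - N_1 + 2  [with N_3=7, N_1=-2]  = 18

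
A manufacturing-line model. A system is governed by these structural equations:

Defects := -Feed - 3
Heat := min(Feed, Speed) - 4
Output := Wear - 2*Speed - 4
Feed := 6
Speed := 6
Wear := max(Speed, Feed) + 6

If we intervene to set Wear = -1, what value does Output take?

Under do(Wear=-1), the mechanism Wear := max(Speed, Feed) + 6 is discarded; Wear is fixed at -1.
Output = Wear - 2*Speed - 4  [with Wear=-1, Speed=6]  = -17

-17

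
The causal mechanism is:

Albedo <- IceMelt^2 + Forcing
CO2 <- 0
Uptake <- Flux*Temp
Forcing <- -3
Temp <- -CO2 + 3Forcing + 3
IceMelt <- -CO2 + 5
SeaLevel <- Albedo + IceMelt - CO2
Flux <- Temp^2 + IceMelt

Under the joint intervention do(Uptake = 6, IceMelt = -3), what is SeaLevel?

The joint intervention fixes Uptake = 6, IceMelt = -3, removing each variable's own equation.
Albedo = IceMelt^2 + Forcing  [with IceMelt=-3, Forcing=-3]  = 6
SeaLevel = Albedo + IceMelt - CO2  [with Albedo=6, IceMelt=-3, CO2=0]  = 3

3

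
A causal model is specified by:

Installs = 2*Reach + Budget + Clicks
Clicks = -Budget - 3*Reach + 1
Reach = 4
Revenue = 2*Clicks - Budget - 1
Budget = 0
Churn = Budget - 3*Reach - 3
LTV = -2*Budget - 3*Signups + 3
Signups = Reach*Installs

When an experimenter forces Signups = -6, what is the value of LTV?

21

do(Signups=-6) replaces the equation Signups = Reach*Installs with the constant Signups = -6.
LTV = -2*Budget - 3*Signups + 3  [with Budget=0, Signups=-6]  = 21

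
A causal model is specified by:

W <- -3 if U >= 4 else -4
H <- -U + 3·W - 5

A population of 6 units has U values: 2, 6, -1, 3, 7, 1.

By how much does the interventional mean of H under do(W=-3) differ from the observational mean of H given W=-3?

3.5

Under do(W=-3), W's equation is replaced by W=-3 for every unit. Per-unit H: -16, -20, -13, -17, -21, -15. Mean = -17.
Conditioning on W=-3 selects the 2 unit(s) with U ∈ {6, 7}. Their H values: -20, -21. Mean = -20.5.
Difference = -17 − (-20.5) = 3.5.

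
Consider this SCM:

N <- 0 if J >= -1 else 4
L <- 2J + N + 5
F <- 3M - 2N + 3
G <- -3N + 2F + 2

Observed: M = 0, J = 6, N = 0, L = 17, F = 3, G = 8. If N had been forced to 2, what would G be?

The intervention breaks the incoming arrows to N: N <- 0 if J >= -1 else 4 no longer applies, and N = 2.
F = 3M - 2N + 3  [with M=0, N=2]  = -1
G = -3N + 2F + 2  [with N=2, F=-1]  = -6

-6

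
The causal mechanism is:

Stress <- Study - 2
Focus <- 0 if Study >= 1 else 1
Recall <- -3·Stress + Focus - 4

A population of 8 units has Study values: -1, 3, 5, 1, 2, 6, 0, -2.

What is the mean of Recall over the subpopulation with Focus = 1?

6

E[Recall|Focus=1] averages over only the 3 units with Focus=1 (Study = -1, 0, -2): Recall = 6, 3, 9, mean 6.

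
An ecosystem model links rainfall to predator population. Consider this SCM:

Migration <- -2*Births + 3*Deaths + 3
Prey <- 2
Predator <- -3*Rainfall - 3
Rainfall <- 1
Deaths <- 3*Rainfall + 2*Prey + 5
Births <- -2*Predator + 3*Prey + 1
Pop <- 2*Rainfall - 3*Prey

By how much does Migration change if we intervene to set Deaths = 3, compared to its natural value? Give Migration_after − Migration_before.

-27

The intervention breaks the incoming arrows to Deaths: Deaths <- 3*Rainfall + 2*Prey + 5 no longer applies, and Deaths = 3.
Predator = -3*Rainfall - 3  [with Rainfall=1]  = -6
Births = -2*Predator + 3*Prey + 1  [with Predator=-6, Prey=2]  = 19
Migration = -2*Births + 3*Deaths + 3  [with Births=19, Deaths=3]  = -26
Without intervention: Predator = -3*Rainfall - 3  [with Rainfall=1]  = -6; Births = -2*Predator + 3*Prey + 1  [with Predator=-6, Prey=2]  = 19; Deaths = 3*Rainfall + 2*Prey + 5  [with Rainfall=1, Prey=2]  = 12; Migration = -2*Births + 3*Deaths + 3  [with Births=19, Deaths=12]  = 1.
Change = -26 − 1 = -27.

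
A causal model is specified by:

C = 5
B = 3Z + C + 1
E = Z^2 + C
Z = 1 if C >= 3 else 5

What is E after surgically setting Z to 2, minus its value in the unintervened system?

Under do(Z=2), the mechanism Z = 1 if C >= 3 else 5 is discarded; Z is fixed at 2.
E = Z^2 + C  [with Z=2, C=5]  = 9
Without intervention: Z = 1 if C >= 3 else 5  [with C=5]  = 1; E = Z^2 + C  [with Z=1, C=5]  = 6.
Change = 9 − 6 = 3.

3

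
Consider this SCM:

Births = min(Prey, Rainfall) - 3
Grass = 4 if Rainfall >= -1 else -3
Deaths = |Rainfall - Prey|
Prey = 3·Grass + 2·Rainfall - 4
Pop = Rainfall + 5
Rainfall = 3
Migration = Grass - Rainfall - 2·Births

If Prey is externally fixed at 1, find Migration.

The intervention breaks the incoming arrows to Prey: Prey = 3·Grass + 2·Rainfall - 4 no longer applies, and Prey = 1.
Grass = 4 if Rainfall >= -1 else -3  [with Rainfall=3]  = 4
Births = min(Prey, Rainfall) - 3  [with Prey=1, Rainfall=3]  = -2
Migration = Grass - Rainfall - 2·Births  [with Grass=4, Rainfall=3, Births=-2]  = 5

5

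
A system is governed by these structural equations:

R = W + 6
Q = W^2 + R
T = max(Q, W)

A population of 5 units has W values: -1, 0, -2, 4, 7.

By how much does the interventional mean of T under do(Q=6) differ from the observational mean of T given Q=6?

0.2

The intervention sets Q=6 in all 5 units regardless of W. Recomputing T per unit gives 6, 6, 6, 6, 7; average 6.2.
Observing Q=6 restricts to units where Q's equation naturally yields 6: W ∈ {-1, 0}. In that subpopulation T = 6, 6, mean 6.
Difference = 6.2 − 6 = 0.2.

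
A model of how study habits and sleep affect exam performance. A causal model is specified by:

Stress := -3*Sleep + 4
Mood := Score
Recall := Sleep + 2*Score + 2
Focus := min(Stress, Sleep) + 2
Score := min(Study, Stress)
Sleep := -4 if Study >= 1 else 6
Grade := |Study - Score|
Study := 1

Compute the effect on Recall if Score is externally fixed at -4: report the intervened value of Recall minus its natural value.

Under do(Score=-4), the mechanism Score := min(Study, Stress) is discarded; Score is fixed at -4.
Sleep = -4 if Study >= 1 else 6  [with Study=1]  = -4
Recall = Sleep + 2*Score + 2  [with Sleep=-4, Score=-4]  = -10
Without intervention: Sleep = -4 if Study >= 1 else 6  [with Study=1]  = -4; Stress = -3*Sleep + 4  [with Sleep=-4]  = 16; Score = min(Study, Stress)  [with Study=1, Stress=16]  = 1; Recall = Sleep + 2*Score + 2  [with Sleep=-4, Score=1]  = 0.
Change = -10 − 0 = -10.

-10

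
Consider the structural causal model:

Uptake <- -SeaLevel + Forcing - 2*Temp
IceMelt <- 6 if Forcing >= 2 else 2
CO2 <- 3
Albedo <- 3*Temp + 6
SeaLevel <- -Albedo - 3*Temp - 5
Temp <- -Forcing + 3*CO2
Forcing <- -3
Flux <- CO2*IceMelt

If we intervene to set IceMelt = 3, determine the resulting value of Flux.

The intervention breaks the incoming arrows to IceMelt: IceMelt <- 6 if Forcing >= 2 else 2 no longer applies, and IceMelt = 3.
Flux = CO2*IceMelt  [with CO2=3, IceMelt=3]  = 9

9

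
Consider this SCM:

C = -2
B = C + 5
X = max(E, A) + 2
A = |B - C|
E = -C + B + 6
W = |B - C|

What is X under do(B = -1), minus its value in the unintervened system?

-4

Under do(B=-1), the mechanism B = C + 5 is discarded; B is fixed at -1.
A = |B - C|  [with B=-1, C=-2]  = 1
E = -C + B + 6  [with C=-2, B=-1]  = 7
X = max(E, A) + 2  [with E=7, A=1]  = 9
Without intervention: B = C + 5  [with C=-2]  = 3; A = |B - C|  [with B=3, C=-2]  = 5; E = -C + B + 6  [with C=-2, B=3]  = 11; X = max(E, A) + 2  [with E=11, A=5]  = 13.
Change = 9 − 13 = -4.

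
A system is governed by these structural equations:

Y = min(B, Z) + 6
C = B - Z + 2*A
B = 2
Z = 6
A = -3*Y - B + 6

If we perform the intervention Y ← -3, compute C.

22

do(Y=-3) replaces the equation Y = min(B, Z) + 6 with the constant Y = -3.
A = -3*Y - B + 6  [with Y=-3, B=2]  = 13
C = B - Z + 2*A  [with B=2, Z=6, A=13]  = 22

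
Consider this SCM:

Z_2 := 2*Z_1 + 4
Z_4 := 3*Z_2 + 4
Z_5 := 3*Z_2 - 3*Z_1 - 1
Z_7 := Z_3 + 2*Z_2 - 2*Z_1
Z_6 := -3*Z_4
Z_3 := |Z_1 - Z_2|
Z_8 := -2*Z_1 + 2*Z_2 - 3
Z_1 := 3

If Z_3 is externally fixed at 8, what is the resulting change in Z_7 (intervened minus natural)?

1

The intervention breaks the incoming arrows to Z_3: Z_3 := |Z_1 - Z_2| no longer applies, and Z_3 = 8.
Z_2 = 2*Z_1 + 4  [with Z_1=3]  = 10
Z_7 = Z_3 + 2*Z_2 - 2*Z_1  [with Z_3=8, Z_2=10, Z_1=3]  = 22
Without intervention: Z_2 = 2*Z_1 + 4  [with Z_1=3]  = 10; Z_3 = |Z_1 - Z_2|  [with Z_1=3, Z_2=10]  = 7; Z_7 = Z_3 + 2*Z_2 - 2*Z_1  [with Z_3=7, Z_2=10, Z_1=3]  = 21.
Change = 22 − 21 = 1.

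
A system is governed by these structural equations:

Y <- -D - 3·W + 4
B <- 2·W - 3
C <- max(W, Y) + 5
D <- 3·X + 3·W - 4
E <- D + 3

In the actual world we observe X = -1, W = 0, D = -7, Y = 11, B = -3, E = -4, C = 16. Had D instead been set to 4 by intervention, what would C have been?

The intervention breaks the incoming arrows to D: D <- 3·X + 3·W - 4 no longer applies, and D = 4.
Y = -D - 3·W + 4  [with D=4, W=0]  = 0
C = max(W, Y) + 5  [with W=0, Y=0]  = 5

5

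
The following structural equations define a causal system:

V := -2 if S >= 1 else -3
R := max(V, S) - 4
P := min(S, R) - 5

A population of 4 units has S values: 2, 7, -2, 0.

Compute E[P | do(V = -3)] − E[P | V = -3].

do(V=-3) breaks V's dependence on S. With V=-3 fixed, P across the units is -7, -2, -11, -9, mean -7.25.
Conditioning on V=-3 selects the 2 unit(s) with S ∈ {-2, 0}. Their P values: -11, -9. Mean = -10.
Difference = -7.25 − (-10) = 2.75.

2.75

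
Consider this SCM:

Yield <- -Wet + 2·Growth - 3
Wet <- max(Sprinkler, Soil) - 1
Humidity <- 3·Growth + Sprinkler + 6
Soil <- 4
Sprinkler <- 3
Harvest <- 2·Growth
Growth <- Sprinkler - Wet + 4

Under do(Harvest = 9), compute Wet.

Intervening sets Harvest = 9 and removes its equation (Harvest <- 2·Growth).
Wet is not downstream of the intervention, so its value is determined by the original equations.
Wet = max(Sprinkler, Soil) - 1  [with Sprinkler=3, Soil=4]  = 3

3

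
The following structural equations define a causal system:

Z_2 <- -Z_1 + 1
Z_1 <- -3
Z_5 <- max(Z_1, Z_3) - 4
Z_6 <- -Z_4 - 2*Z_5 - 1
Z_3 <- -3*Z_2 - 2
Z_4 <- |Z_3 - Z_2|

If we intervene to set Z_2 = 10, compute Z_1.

-3

Under do(Z_2=10), the mechanism Z_2 <- -Z_1 + 1 is discarded; Z_2 is fixed at 10.
Z_1 is not downstream of the intervention, so its value is determined by the original equations.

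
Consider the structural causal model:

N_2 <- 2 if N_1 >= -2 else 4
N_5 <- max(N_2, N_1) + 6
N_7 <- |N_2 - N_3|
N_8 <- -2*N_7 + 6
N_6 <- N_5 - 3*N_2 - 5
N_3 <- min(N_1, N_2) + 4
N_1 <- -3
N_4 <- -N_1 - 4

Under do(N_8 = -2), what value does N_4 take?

-1

The intervention breaks the incoming arrows to N_8: N_8 <- -2*N_7 + 6 no longer applies, and N_8 = -2.
Since N_4 is not a descendant of the intervened variable, it is unaffected.
N_4 = -N_1 - 4  [with N_1=-3]  = -1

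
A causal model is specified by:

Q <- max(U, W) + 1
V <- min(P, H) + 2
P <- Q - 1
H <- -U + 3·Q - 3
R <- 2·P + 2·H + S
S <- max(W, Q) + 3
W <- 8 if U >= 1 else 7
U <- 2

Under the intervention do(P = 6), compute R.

Intervening sets P = 6 and removes its equation (P <- Q - 1).
W = 8 if U >= 1 else 7  [with U=2]  = 8
Q = max(U, W) + 1  [with U=2, W=8]  = 9
S = max(W, Q) + 3  [with W=8, Q=9]  = 12
H = -U + 3·Q - 3  [with U=2, Q=9]  = 22
R = 2·P + 2·H + S  [with P=6, H=22, S=12]  = 68

68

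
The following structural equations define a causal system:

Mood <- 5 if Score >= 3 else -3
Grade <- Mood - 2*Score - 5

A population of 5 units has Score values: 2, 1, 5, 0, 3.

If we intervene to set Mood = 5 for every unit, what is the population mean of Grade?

do(Mood=5) breaks Mood's dependence on Score. With Mood=5 fixed, Grade across the units is -4, -2, -10, 0, -6, mean -4.4.

-4.4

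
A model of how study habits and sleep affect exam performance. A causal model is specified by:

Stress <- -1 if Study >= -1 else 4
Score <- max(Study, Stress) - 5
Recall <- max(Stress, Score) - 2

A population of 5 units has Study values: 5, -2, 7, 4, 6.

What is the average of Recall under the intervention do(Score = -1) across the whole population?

-2

Every unit gets Score=-1 under the intervention. Recall values become -3, 2, -3, -3, -3; E[Recall|do(Score=-1)] = -2.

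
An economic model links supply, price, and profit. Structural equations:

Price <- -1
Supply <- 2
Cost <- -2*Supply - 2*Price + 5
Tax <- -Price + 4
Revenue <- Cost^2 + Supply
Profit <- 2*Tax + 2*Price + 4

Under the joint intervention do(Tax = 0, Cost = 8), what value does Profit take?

2

The joint intervention fixes Tax = 0, Cost = 8, removing each variable's own equation.
Profit = 2*Tax + 2*Price + 4  [with Tax=0, Price=-1]  = 2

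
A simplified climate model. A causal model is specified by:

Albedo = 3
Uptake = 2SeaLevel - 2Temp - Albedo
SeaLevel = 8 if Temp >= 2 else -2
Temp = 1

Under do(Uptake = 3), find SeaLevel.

-2

Under do(Uptake=3), the mechanism Uptake = 2SeaLevel - 2Temp - Albedo is discarded; Uptake is fixed at 3.
Since SeaLevel is not a descendant of the intervened variable, it is unaffected.
SeaLevel = 8 if Temp >= 2 else -2  [with Temp=1]  = -2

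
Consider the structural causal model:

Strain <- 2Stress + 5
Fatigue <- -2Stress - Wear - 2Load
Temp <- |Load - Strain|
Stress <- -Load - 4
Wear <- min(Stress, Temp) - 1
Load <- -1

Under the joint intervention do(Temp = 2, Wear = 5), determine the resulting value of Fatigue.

3

The joint intervention fixes Temp = 2, Wear = 5, removing each variable's own equation.
Stress = -Load - 4  [with Load=-1]  = -3
Fatigue = -2Stress - Wear - 2Load  [with Stress=-3, Wear=5, Load=-1]  = 3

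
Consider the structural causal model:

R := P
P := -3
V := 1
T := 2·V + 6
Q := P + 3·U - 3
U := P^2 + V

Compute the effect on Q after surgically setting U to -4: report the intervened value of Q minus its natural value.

do(U=-4) replaces the equation U := P^2 + V with the constant U = -4.
Q = P + 3·U - 3  [with P=-3, U=-4]  = -18
Without intervention: U = P^2 + V  [with P=-3, V=1]  = 10; Q = P + 3·U - 3  [with P=-3, U=10]  = 24.
Change = -18 − 24 = -42.

-42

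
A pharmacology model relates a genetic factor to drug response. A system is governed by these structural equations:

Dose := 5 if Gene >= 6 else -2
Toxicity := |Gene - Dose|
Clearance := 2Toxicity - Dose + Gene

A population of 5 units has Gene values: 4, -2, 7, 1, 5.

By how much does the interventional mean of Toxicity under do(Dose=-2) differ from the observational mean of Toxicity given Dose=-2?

The intervention sets Dose=-2 in all 5 units regardless of Gene. Recomputing Toxicity per unit gives 6, 0, 9, 3, 7; average 5.
Observing Dose=-2 restricts to units where Dose's equation naturally yields -2: Gene ∈ {4, -2, 1, 5}. In that subpopulation Toxicity = 6, 0, 3, 7, mean 4.
Difference = 5 − 4 = 1.

1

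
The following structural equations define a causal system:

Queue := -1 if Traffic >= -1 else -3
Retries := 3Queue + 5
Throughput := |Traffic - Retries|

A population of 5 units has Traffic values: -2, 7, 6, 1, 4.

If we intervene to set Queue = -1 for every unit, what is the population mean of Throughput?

3.2

do(Queue=-1) breaks Queue's dependence on Traffic. With Queue=-1 fixed, Throughput across the units is 4, 5, 4, 1, 2, mean 3.2.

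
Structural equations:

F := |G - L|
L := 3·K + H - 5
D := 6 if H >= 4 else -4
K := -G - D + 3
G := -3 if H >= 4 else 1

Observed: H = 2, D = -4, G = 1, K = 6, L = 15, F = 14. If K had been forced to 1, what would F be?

Under do(K=1), the mechanism K := -G - D + 3 is discarded; K is fixed at 1.
G = -3 if H >= 4 else 1  [with H=2]  = 1
L = 3·K + H - 5  [with K=1, H=2]  = 0
F = |G - L|  [with G=1, L=0]  = 1

1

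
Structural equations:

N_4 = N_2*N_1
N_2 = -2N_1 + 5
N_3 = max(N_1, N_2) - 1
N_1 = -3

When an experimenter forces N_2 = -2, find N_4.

6

Under do(N_2=-2), the mechanism N_2 = -2N_1 + 5 is discarded; N_2 is fixed at -2.
N_4 = N_2*N_1  [with N_2=-2, N_1=-3]  = 6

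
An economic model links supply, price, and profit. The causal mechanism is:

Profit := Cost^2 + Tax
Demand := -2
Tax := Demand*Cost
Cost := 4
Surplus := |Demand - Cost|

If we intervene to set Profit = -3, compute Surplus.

Intervening sets Profit = -3 and removes its equation (Profit := Cost^2 + Tax).
No directed path runs from Profit to Surplus, so Surplus keeps its natural value.
Surplus = |Demand - Cost|  [with Demand=-2, Cost=4]  = 6

6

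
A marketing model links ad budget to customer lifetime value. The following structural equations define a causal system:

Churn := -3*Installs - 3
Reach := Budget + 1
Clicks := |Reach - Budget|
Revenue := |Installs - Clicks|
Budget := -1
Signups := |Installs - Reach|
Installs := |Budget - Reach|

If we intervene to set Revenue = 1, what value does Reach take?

Under do(Revenue=1), the mechanism Revenue := |Installs - Clicks| is discarded; Revenue is fixed at 1.
Reach is not downstream of the intervention, so its value is determined by the original equations.
Reach = Budget + 1  [with Budget=-1]  = 0

0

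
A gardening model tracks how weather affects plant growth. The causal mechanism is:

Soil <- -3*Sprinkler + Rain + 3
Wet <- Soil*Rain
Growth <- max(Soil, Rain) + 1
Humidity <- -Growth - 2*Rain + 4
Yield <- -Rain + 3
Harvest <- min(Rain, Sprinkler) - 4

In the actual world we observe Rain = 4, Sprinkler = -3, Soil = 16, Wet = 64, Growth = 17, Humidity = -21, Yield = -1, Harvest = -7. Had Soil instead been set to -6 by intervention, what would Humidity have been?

The intervention breaks the incoming arrows to Soil: Soil <- -3*Sprinkler + Rain + 3 no longer applies, and Soil = -6.
Growth = max(Soil, Rain) + 1  [with Soil=-6, Rain=4]  = 5
Humidity = -Growth - 2*Rain + 4  [with Growth=5, Rain=4]  = -9

-9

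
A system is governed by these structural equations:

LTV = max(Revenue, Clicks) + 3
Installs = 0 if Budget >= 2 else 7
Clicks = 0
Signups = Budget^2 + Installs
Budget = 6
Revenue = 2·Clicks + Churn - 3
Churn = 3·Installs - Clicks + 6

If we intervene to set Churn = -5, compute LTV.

Under do(Churn=-5), the mechanism Churn = 3·Installs - Clicks + 6 is discarded; Churn is fixed at -5.
Revenue = 2·Clicks + Churn - 3  [with Clicks=0, Churn=-5]  = -8
LTV = max(Revenue, Clicks) + 3  [with Revenue=-8, Clicks=0]  = 3

3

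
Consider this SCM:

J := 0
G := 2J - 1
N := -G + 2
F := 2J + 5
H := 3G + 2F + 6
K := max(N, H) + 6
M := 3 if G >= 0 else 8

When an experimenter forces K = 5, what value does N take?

do(K=5) replaces the equation K := max(N, H) + 6 with the constant K = 5.
N is not downstream of the intervention, so its value is determined by the original equations.
G = 2J - 1  [with J=0]  = -1
N = -G + 2  [with G=-1]  = 3

3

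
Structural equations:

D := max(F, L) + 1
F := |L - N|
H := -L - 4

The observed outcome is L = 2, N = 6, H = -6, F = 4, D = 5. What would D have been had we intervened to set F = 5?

6

Intervening sets F = 5 and removes its equation (F := |L - N|).
D = max(F, L) + 1  [with F=5, L=2]  = 6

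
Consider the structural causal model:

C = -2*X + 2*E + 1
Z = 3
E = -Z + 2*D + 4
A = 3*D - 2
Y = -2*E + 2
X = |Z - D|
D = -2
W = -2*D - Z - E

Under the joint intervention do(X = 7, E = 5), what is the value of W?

Setting X = 7, E = 5 by intervention discards those variables' equations.
W = -2*D - Z - E  [with D=-2, Z=3, E=5]  = -4

-4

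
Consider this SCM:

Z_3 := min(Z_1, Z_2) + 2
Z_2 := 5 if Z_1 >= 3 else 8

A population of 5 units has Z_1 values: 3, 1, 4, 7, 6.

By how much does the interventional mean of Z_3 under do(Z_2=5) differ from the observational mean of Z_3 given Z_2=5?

Every unit gets Z_2=5 under the intervention. Z_3 values become 5, 3, 6, 7, 7; E[Z_3|do(Z_2=5)] = 5.6.
Conditioning on Z_2=5 selects the 4 unit(s) with Z_1 ∈ {3, 4, 7, 6}. Their Z_3 values: 5, 6, 7, 7. Mean = 6.25.
Difference = 5.6 − 6.25 = -0.65.

-0.65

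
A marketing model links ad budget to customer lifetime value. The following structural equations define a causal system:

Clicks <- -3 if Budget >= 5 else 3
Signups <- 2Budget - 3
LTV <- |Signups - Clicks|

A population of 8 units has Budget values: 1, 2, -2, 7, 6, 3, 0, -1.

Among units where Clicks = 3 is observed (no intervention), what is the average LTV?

Conditioning on Clicks=3 selects the 6 unit(s) with Budget ∈ {1, 2, -2, 3, 0, -1}. Their LTV values: 4, 2, 10, 0, 6, 8. Mean = 5.

5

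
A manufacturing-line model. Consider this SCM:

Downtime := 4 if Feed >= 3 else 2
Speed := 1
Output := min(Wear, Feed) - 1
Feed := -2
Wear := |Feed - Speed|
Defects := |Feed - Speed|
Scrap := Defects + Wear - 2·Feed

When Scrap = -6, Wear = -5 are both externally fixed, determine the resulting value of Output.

The joint intervention fixes Scrap = -6, Wear = -5, removing each variable's own equation.
Output = min(Wear, Feed) - 1  [with Wear=-5, Feed=-2]  = -6

-6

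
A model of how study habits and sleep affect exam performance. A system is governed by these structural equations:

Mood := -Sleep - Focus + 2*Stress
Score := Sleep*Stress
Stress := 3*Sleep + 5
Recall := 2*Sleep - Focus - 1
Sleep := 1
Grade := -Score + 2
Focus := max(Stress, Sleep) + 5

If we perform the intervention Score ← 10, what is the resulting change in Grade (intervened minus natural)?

-2

The intervention breaks the incoming arrows to Score: Score := Sleep*Stress no longer applies, and Score = 10.
Grade = -Score + 2  [with Score=10]  = -8
Without intervention: Stress = 3*Sleep + 5  [with Sleep=1]  = 8; Score = Sleep*Stress  [with Sleep=1, Stress=8]  = 8; Grade = -Score + 2  [with Score=8]  = -6.
Change = -8 − (-6) = -2.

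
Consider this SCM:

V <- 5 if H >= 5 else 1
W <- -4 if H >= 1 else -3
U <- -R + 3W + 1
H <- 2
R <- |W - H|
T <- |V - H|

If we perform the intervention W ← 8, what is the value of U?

The intervention breaks the incoming arrows to W: W <- -4 if H >= 1 else -3 no longer applies, and W = 8.
R = |W - H|  [with W=8, H=2]  = 6
U = -R + 3W + 1  [with R=6, W=8]  = 19

19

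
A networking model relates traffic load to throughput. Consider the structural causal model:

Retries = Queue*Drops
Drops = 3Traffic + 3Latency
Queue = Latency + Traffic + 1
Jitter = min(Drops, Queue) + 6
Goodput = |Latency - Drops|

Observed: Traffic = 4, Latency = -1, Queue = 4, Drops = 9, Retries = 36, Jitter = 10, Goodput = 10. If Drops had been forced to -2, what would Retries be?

Intervening sets Drops = -2 and removes its equation (Drops = 3Traffic + 3Latency).
Queue = Latency + Traffic + 1  [with Latency=-1, Traffic=4]  = 4
Retries = Queue*Drops  [with Queue=4, Drops=-2]  = -8

-8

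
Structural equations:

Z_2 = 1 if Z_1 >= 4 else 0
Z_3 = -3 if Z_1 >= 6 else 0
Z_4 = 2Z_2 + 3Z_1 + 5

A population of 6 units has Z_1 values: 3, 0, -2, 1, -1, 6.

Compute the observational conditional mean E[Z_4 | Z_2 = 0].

5.6

Observing Z_2=0 restricts to units where Z_2's equation naturally yields 0: Z_1 ∈ {3, 0, -2, 1, -1}. In that subpopulation Z_4 = 14, 5, -1, 8, 2, mean 5.6.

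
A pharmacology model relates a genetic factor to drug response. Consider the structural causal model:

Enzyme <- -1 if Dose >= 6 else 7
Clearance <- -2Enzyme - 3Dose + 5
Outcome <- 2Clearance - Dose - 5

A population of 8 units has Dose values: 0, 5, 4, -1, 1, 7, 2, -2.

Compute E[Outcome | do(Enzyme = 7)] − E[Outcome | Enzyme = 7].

-5

The intervention sets Enzyme=7 in all 8 units regardless of Dose. Recomputing Outcome per unit gives -23, -58, -51, -16, -30, -72, -37, -9; average -37.
E[Outcome|Enzyme=7] averages over only the 7 units with Enzyme=7 (Dose = 0, 5, 4, -1, 1, 2, -2): Outcome = -23, -58, -51, -16, -30, -37, -9, mean -32.
Difference = -37 − (-32) = -5.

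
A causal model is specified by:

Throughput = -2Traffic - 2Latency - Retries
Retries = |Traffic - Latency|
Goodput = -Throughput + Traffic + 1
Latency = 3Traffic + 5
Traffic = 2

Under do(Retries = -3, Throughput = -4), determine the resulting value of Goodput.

7

Setting Retries = -3, Throughput = -4 by intervention discards those variables' equations.
Goodput = -Throughput + Traffic + 1  [with Throughput=-4, Traffic=2]  = 7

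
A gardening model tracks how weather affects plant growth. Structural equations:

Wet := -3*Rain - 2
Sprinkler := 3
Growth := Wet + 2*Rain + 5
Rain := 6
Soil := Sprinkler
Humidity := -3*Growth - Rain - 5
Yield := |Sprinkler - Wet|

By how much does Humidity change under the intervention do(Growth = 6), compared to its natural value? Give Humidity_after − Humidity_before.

-27

The intervention breaks the incoming arrows to Growth: Growth := Wet + 2*Rain + 5 no longer applies, and Growth = 6.
Humidity = -3*Growth - Rain - 5  [with Growth=6, Rain=6]  = -29
Without intervention: Wet = -3*Rain - 2  [with Rain=6]  = -20; Growth = Wet + 2*Rain + 5  [with Wet=-20, Rain=6]  = -3; Humidity = -3*Growth - Rain - 5  [with Growth=-3, Rain=6]  = -2.
Change = -29 − (-2) = -27.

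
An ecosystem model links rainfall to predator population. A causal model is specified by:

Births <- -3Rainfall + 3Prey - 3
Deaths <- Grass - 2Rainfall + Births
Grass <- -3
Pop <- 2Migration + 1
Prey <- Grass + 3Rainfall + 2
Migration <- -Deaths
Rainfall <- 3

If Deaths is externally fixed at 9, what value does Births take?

The intervention breaks the incoming arrows to Deaths: Deaths <- Grass - 2Rainfall + Births no longer applies, and Deaths = 9.
Since Births is not a descendant of the intervened variable, it is unaffected.
Prey = Grass + 3Rainfall + 2  [with Grass=-3, Rainfall=3]  = 8
Births = -3Rainfall + 3Prey - 3  [with Rainfall=3, Prey=8]  = 12

12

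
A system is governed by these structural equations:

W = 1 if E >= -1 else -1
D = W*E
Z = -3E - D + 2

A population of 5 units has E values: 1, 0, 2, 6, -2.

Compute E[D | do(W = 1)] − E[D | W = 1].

-0.85

The intervention sets W=1 in all 5 units regardless of E. Recomputing D per unit gives 1, 0, 2, 6, -2; average 1.4.
Observing W=1 restricts to units where W's equation naturally yields 1: E ∈ {1, 0, 2, 6}. In that subpopulation D = 1, 0, 2, 6, mean 2.25.
Difference = 1.4 − 2.25 = -0.85.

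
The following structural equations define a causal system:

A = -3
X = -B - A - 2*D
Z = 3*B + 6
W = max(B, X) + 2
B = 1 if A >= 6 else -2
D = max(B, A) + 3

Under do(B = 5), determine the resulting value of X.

Under do(B=5), the mechanism B = 1 if A >= 6 else -2 is discarded; B is fixed at 5.
D = max(B, A) + 3  [with B=5, A=-3]  = 8
X = -B - A - 2*D  [with B=5, A=-3, D=8]  = -18

-18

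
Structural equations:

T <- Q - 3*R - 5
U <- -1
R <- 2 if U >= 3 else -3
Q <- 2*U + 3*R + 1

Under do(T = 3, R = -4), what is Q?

-13

Setting T = 3, R = -4 by intervention discards those variables' equations.
Q = 2*U + 3*R + 1  [with U=-1, R=-4]  = -13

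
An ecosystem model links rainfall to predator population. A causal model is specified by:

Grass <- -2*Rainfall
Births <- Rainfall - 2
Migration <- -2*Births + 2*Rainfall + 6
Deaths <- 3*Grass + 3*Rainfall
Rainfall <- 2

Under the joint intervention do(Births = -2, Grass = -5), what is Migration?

14

Setting Births = -2, Grass = -5 by intervention discards those variables' equations.
Migration = -2*Births + 2*Rainfall + 6  [with Births=-2, Rainfall=2]  = 14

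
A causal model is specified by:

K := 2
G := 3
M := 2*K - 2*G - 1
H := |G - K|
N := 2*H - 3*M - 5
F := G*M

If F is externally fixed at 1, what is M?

-3

do(F=1) replaces the equation F := G*M with the constant F = 1.
M is not downstream of the intervention, so its value is determined by the original equations.
M = 2*K - 2*G - 1  [with K=2, G=3]  = -3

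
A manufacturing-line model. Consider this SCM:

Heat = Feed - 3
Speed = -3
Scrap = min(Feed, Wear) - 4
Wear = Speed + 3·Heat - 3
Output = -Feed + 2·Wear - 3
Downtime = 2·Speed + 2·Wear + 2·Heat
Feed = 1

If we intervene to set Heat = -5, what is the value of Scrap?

do(Heat=-5) replaces the equation Heat = Feed - 3 with the constant Heat = -5.
Wear = Speed + 3·Heat - 3  [with Speed=-3, Heat=-5]  = -21
Scrap = min(Feed, Wear) - 4  [with Feed=1, Wear=-21]  = -25

-25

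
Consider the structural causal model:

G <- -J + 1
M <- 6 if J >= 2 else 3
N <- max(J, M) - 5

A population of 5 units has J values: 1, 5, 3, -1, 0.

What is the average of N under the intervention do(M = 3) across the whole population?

do(M=3) breaks M's dependence on J. With M=3 fixed, N across the units is -2, 0, -2, -2, -2, mean -1.6.

-1.6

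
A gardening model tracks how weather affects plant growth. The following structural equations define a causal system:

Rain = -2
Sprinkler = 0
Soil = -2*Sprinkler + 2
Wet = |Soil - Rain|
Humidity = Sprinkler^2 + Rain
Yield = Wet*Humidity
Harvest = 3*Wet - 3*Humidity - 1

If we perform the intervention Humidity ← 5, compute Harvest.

Under do(Humidity=5), the mechanism Humidity = Sprinkler^2 + Rain is discarded; Humidity is fixed at 5.
Soil = -2*Sprinkler + 2  [with Sprinkler=0]  = 2
Wet = |Soil - Rain|  [with Soil=2, Rain=-2]  = 4
Harvest = 3*Wet - 3*Humidity - 1  [with Wet=4, Humidity=5]  = -4

-4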